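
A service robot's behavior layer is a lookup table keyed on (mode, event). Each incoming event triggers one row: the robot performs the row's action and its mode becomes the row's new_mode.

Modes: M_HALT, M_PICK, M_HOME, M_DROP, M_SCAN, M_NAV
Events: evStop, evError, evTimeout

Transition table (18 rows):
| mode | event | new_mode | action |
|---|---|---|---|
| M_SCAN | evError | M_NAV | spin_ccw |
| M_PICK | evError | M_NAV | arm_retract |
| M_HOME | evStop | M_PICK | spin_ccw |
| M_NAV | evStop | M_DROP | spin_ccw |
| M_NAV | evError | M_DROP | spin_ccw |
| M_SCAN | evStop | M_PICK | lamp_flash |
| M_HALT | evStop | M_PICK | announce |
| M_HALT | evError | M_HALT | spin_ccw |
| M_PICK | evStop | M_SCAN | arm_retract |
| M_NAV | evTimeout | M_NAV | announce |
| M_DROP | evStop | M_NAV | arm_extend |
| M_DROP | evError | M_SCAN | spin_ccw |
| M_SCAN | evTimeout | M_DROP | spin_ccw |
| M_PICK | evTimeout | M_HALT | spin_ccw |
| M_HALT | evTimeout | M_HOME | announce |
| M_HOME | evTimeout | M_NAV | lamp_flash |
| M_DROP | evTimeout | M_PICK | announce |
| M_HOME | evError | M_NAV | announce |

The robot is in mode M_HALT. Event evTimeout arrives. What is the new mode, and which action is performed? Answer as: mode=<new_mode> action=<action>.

mode=M_HOME action=announce

current mode = M_HALT; filter table to that mode:
  (M_HALT, evStop) → (M_PICK, announce)
  (M_HALT, evError) → (M_HALT, spin_ccw)
  (M_HALT, evTimeout) → (M_HOME, announce)  ← event matches
event = evTimeout selects (M_HOME, announce)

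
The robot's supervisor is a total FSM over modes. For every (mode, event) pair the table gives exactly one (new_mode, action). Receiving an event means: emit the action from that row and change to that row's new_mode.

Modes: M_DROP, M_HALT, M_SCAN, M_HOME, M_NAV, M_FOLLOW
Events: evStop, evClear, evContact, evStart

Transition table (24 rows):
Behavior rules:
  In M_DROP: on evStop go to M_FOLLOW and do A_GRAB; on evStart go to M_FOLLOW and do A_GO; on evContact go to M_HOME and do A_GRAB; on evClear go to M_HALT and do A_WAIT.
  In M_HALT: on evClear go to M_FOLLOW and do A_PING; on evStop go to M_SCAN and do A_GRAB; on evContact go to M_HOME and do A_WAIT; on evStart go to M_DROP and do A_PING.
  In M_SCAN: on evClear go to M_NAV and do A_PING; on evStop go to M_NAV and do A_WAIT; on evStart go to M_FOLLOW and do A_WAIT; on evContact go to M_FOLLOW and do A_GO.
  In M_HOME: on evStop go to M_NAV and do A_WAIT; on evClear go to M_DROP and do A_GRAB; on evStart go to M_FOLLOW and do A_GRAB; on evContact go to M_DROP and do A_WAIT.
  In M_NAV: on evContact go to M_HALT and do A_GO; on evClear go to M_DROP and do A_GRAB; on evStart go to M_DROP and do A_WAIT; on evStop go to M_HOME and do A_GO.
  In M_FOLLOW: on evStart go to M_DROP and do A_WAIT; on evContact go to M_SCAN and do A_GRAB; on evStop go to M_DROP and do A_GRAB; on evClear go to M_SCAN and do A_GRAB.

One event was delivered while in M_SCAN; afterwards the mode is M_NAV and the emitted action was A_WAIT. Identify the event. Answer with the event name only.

evStop

try evStop: (M_SCAN, evStop) → (M_NAV, A_WAIT)  ← matches
try evClear: (M_SCAN, evClear) → (M_NAV, A_PING)
try evContact: (M_SCAN, evContact) → (M_FOLLOW, A_GO)
try evStart: (M_SCAN, evStart) → (M_FOLLOW, A_WAIT)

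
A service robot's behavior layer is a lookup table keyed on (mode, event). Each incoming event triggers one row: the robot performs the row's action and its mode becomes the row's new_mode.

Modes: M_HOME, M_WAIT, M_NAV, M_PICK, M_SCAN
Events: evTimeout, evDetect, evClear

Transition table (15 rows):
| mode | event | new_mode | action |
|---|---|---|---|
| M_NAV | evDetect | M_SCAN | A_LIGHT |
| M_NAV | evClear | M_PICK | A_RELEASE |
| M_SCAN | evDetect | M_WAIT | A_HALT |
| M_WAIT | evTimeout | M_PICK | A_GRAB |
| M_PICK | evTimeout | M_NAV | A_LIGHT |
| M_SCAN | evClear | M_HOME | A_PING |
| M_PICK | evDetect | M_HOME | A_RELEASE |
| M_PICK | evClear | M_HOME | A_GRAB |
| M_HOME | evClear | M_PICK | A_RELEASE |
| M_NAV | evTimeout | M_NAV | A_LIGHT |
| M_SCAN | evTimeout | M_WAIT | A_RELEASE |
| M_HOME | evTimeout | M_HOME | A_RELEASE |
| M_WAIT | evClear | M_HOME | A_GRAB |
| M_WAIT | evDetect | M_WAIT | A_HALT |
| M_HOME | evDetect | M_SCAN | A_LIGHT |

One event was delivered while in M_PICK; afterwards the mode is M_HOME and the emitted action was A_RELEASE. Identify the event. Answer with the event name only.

evDetect

try evTimeout: (M_PICK, evTimeout) → (M_NAV, A_LIGHT)
try evDetect: (M_PICK, evDetect) → (M_HOME, A_RELEASE)  ← matches
try evClear: (M_PICK, evClear) → (M_HOME, A_GRAB)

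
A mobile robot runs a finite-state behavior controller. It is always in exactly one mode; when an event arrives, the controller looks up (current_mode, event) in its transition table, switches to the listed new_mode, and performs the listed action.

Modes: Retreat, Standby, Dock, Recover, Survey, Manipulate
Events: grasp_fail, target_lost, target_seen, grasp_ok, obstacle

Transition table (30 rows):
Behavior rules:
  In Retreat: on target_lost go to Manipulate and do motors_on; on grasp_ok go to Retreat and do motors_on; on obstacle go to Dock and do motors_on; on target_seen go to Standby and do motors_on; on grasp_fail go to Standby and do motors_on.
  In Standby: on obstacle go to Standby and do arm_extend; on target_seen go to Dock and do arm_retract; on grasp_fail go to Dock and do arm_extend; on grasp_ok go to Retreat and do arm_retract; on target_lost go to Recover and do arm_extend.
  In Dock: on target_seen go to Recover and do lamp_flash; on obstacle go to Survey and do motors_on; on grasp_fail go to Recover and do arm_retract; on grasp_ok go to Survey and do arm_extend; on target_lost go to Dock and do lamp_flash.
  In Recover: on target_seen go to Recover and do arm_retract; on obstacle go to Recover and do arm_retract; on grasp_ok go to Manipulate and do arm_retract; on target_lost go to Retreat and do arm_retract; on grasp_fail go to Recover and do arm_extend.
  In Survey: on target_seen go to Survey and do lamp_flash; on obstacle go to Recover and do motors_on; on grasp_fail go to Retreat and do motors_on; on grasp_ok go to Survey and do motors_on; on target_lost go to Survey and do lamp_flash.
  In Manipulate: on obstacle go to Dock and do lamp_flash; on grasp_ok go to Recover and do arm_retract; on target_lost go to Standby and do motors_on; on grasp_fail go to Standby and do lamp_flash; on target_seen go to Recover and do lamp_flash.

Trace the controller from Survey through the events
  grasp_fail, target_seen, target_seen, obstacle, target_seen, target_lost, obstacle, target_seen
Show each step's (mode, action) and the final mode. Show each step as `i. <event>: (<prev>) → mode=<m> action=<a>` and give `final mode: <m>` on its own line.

1. grasp_fail: (Survey) → mode=Retreat action=motors_on
2. target_seen: (Retreat) → mode=Standby action=motors_on
3. target_seen: (Standby) → mode=Dock action=arm_retract
4. obstacle: (Dock) → mode=Survey action=motors_on
5. target_seen: (Survey) → mode=Survey action=lamp_flash
6. target_lost: (Survey) → mode=Survey action=lamp_flash
7. obstacle: (Survey) → mode=Recover action=motors_on
8. target_seen: (Recover) → mode=Recover action=arm_retract

final mode: Recover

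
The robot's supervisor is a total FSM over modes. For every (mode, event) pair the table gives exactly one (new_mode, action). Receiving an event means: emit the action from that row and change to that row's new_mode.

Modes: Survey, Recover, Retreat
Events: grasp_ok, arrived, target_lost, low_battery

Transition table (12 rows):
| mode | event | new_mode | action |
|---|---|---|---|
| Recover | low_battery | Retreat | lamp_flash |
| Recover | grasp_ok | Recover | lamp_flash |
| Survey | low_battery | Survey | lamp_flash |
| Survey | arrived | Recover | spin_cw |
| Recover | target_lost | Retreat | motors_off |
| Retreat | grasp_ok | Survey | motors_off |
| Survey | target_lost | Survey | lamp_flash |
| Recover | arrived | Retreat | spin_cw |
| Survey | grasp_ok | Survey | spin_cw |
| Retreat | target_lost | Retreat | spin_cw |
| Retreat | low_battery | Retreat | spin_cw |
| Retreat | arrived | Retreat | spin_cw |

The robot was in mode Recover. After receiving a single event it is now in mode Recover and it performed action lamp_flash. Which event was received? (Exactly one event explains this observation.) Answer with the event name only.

grasp_ok

try grasp_ok: (Recover, grasp_ok) → (Recover, lamp_flash)  ← matches
try arrived: (Recover, arrived) → (Retreat, spin_cw)
try target_lost: (Recover, target_lost) → (Retreat, motors_off)
try low_battery: (Recover, low_battery) → (Retreat, lamp_flash)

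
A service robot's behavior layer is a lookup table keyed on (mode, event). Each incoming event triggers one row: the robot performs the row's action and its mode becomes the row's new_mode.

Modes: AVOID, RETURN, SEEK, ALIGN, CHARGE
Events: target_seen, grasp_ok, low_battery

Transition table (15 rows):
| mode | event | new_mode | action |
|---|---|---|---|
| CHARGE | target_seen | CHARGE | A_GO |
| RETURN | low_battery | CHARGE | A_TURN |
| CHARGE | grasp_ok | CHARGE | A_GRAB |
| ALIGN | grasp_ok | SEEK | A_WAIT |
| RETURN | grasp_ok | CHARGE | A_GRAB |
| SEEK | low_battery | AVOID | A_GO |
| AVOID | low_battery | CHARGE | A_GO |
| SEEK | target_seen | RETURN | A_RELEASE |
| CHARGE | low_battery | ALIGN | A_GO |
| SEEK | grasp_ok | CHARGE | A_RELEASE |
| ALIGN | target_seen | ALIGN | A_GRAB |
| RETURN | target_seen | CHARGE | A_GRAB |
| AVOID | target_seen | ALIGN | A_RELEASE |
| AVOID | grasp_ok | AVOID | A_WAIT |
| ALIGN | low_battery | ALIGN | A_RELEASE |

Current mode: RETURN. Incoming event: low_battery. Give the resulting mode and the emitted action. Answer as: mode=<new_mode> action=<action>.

current mode = RETURN; filter table to that mode:
  (RETURN, low_battery) → (CHARGE, A_TURN)  ← event matches
  (RETURN, grasp_ok) → (CHARGE, A_GRAB)
  (RETURN, target_seen) → (CHARGE, A_GRAB)
event = low_battery selects (CHARGE, A_TURN)

mode=CHARGE action=A_TURN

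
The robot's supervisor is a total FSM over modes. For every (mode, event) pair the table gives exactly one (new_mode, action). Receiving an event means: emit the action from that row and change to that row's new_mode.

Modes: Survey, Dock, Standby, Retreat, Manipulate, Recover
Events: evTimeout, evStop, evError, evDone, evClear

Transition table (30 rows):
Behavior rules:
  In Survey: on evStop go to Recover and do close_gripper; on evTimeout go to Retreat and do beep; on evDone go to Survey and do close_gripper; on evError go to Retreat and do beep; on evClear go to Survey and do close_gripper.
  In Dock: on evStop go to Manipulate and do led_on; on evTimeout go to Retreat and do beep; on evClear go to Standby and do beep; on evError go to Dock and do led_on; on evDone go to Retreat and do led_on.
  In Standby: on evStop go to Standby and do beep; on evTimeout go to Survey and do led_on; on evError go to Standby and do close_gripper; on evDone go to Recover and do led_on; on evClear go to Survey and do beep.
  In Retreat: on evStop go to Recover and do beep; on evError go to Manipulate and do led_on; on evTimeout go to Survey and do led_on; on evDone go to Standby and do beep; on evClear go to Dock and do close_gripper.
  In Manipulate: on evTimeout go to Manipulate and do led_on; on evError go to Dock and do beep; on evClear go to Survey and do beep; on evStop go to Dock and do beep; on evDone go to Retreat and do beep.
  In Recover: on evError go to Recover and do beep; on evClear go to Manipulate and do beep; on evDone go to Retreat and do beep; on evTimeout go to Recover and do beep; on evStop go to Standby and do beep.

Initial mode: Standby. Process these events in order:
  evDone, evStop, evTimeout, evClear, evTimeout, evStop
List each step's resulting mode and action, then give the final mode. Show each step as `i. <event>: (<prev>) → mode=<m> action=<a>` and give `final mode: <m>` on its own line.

1. evDone: (Standby) → mode=Recover action=led_on
2. evStop: (Recover) → mode=Standby action=beep
3. evTimeout: (Standby) → mode=Survey action=led_on
4. evClear: (Survey) → mode=Survey action=close_gripper
5. evTimeout: (Survey) → mode=Retreat action=beep
6. evStop: (Retreat) → mode=Recover action=beep

final mode: Recover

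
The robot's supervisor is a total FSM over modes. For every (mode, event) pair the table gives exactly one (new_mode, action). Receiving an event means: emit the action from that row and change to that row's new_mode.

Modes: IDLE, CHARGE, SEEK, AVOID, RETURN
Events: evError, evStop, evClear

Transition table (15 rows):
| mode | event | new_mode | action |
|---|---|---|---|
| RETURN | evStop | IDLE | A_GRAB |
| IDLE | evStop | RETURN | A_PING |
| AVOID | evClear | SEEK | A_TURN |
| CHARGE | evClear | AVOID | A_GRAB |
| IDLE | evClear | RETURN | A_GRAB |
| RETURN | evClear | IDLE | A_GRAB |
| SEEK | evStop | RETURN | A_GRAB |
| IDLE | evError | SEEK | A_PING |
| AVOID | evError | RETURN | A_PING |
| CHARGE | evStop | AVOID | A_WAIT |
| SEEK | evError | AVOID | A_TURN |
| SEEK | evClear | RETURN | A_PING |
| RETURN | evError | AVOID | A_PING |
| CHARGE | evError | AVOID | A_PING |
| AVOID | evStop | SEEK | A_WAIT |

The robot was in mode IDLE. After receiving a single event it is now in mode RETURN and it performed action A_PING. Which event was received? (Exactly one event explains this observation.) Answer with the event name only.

try evError: (IDLE, evError) → (SEEK, A_PING)
try evStop: (IDLE, evStop) → (RETURN, A_PING)  ← matches
try evClear: (IDLE, evClear) → (RETURN, A_GRAB)

evStop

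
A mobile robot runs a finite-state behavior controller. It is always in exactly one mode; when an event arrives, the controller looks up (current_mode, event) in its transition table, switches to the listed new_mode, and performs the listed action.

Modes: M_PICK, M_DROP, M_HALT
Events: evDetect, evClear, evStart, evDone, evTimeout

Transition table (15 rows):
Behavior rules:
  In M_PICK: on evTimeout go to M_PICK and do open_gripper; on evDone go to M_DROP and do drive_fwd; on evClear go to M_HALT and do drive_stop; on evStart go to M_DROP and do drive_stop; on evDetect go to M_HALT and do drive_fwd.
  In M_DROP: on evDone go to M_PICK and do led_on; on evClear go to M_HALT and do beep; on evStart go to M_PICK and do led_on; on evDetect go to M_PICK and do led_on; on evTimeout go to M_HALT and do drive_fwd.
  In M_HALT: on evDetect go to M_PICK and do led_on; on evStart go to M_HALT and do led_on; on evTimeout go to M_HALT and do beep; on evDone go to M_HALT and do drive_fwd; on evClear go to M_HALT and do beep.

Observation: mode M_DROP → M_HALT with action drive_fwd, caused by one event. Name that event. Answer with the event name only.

evTimeout

try evDetect: (M_DROP, evDetect) → (M_PICK, led_on)
try evClear: (M_DROP, evClear) → (M_HALT, beep)
try evStart: (M_DROP, evStart) → (M_PICK, led_on)
try evDone: (M_DROP, evDone) → (M_PICK, led_on)
try evTimeout: (M_DROP, evTimeout) → (M_HALT, drive_fwd)  ← matches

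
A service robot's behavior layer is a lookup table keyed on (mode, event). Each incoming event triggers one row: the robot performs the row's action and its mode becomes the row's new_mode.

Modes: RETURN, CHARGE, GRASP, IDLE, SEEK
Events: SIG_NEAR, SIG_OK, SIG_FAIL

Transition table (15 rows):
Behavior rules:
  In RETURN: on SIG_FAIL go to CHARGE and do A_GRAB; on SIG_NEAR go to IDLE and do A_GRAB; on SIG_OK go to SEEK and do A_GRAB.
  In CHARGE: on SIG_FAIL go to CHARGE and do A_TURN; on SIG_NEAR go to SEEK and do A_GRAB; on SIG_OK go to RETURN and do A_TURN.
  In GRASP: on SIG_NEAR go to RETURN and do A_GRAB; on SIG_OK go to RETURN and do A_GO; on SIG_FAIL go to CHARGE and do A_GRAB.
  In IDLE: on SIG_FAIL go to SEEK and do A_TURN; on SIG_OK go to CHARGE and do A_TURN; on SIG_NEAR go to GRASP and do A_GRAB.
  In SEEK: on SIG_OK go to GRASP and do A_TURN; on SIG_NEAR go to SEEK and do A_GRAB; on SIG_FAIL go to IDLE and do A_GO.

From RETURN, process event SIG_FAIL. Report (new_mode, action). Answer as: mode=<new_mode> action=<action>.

mode=CHARGE action=A_GRAB

current mode = RETURN; filter table to that mode:
  (RETURN, SIG_FAIL) → (CHARGE, A_GRAB)  ← event matches
  (RETURN, SIG_NEAR) → (IDLE, A_GRAB)
  (RETURN, SIG_OK) → (SEEK, A_GRAB)
event = SIG_FAIL selects (CHARGE, A_GRAB)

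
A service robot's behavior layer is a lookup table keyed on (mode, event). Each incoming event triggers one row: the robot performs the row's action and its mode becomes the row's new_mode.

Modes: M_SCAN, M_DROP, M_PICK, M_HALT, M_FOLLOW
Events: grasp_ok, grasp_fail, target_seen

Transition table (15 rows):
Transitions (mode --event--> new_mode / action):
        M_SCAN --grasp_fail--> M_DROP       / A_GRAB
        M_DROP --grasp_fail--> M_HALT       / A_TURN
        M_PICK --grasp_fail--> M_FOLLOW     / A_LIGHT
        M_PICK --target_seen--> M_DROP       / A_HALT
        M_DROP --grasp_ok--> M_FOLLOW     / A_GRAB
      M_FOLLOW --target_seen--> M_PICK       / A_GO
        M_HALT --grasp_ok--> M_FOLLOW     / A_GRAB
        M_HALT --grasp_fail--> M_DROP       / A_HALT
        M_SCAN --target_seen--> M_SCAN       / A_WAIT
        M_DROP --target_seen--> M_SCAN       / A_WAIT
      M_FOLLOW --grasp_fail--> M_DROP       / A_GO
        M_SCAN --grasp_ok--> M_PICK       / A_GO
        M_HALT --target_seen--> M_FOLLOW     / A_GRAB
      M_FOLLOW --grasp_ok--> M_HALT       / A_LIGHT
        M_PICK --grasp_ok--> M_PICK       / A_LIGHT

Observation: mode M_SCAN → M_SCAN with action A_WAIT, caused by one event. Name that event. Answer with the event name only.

target_seen

try grasp_ok: (M_SCAN, grasp_ok) → (M_PICK, A_GO)
try grasp_fail: (M_SCAN, grasp_fail) → (M_DROP, A_GRAB)
try target_seen: (M_SCAN, target_seen) → (M_SCAN, A_WAIT)  ← matches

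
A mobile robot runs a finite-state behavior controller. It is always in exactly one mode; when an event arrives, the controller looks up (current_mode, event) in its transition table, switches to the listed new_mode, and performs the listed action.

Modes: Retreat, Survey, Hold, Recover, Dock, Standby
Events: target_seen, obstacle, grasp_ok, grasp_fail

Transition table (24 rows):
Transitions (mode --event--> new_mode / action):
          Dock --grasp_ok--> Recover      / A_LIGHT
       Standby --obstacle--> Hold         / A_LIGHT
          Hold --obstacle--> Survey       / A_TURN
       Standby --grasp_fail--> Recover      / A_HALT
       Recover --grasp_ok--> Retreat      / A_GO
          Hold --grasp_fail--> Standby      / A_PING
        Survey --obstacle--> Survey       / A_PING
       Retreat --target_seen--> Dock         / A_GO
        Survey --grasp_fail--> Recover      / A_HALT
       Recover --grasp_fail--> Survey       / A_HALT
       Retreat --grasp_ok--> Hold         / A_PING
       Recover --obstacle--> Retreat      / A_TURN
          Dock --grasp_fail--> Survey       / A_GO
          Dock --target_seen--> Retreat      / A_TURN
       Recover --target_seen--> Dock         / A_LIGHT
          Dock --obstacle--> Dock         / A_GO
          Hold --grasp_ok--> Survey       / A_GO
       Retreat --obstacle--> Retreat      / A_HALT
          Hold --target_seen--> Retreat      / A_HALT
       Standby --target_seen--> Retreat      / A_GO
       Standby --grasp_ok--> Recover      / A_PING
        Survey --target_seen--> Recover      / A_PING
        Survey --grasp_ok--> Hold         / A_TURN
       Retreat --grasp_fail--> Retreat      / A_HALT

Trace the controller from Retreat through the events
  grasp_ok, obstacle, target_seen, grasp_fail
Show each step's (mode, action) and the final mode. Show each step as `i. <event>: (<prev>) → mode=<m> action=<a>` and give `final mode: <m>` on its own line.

1. grasp_ok: (Retreat) → mode=Hold action=A_PING
2. obstacle: (Hold) → mode=Survey action=A_TURN
3. target_seen: (Survey) → mode=Recover action=A_PING
4. grasp_fail: (Recover) → mode=Survey action=A_HALT

final mode: Survey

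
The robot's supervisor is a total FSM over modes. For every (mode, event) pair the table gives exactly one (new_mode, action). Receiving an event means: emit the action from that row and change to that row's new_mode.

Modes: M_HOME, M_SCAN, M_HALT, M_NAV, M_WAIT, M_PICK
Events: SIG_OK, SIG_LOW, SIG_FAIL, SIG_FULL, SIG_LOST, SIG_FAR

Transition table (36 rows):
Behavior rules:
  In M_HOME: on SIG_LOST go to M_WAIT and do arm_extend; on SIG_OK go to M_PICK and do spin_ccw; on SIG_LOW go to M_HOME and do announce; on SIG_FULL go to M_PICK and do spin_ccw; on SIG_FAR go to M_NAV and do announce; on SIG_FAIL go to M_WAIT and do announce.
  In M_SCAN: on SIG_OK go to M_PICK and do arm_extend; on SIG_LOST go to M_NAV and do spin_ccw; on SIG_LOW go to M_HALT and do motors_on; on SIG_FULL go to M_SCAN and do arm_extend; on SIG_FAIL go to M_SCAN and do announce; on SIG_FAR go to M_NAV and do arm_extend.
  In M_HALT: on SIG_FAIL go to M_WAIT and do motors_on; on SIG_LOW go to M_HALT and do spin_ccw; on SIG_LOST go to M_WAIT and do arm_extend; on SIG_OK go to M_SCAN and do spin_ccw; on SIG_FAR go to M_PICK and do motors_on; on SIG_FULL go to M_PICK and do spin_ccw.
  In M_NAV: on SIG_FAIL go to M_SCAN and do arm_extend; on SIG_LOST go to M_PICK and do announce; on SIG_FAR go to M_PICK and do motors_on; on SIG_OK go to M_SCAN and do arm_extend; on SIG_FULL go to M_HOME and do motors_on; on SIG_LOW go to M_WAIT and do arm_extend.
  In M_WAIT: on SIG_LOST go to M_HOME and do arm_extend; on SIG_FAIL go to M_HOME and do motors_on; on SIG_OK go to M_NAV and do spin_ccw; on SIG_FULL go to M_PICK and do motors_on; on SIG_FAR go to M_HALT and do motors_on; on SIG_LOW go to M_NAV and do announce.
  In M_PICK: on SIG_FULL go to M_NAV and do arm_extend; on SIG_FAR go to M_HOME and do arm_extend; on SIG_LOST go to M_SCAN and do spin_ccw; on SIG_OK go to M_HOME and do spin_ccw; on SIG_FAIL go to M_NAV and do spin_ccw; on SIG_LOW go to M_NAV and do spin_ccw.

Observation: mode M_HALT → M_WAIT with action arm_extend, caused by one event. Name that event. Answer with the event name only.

try SIG_OK: (M_HALT, SIG_OK) → (M_SCAN, spin_ccw)
try SIG_LOW: (M_HALT, SIG_LOW) → (M_HALT, spin_ccw)
try SIG_FAIL: (M_HALT, SIG_FAIL) → (M_WAIT, motors_on)
try SIG_FULL: (M_HALT, SIG_FULL) → (M_PICK, spin_ccw)
try SIG_LOST: (M_HALT, SIG_LOST) → (M_WAIT, arm_extend)  ← matches
try SIG_FAR: (M_HALT, SIG_FAR) → (M_PICK, motors_on)

SIG_LOST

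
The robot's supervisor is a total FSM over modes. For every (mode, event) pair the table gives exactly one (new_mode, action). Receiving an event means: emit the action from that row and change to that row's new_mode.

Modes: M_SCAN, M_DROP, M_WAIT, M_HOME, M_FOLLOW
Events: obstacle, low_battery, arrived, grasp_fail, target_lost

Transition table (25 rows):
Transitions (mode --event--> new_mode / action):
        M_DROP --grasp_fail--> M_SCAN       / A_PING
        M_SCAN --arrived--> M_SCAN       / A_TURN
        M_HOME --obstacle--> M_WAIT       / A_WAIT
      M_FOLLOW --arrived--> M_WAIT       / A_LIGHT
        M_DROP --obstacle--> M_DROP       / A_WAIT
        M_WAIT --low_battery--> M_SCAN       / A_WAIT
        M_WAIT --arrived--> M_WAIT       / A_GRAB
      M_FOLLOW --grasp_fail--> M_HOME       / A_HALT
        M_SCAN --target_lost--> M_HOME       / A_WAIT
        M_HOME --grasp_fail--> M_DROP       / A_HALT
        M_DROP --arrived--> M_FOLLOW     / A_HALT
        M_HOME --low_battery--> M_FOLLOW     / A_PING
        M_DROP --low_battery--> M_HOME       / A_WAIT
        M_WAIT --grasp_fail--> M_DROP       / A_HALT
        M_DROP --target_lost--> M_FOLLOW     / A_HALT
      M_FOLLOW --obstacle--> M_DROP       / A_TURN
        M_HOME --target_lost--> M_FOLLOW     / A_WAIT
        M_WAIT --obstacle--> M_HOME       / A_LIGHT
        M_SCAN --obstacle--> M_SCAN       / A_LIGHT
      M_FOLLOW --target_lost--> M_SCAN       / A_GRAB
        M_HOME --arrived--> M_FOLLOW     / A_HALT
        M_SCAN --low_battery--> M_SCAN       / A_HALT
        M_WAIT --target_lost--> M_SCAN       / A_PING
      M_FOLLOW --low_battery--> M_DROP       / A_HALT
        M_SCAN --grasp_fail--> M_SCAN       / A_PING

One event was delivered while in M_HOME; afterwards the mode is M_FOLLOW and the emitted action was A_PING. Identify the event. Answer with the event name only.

low_battery

try obstacle: (M_HOME, obstacle) → (M_WAIT, A_WAIT)
try low_battery: (M_HOME, low_battery) → (M_FOLLOW, A_PING)  ← matches
try arrived: (M_HOME, arrived) → (M_FOLLOW, A_HALT)
try grasp_fail: (M_HOME, grasp_fail) → (M_DROP, A_HALT)
try target_lost: (M_HOME, target_lost) → (M_FOLLOW, A_WAIT)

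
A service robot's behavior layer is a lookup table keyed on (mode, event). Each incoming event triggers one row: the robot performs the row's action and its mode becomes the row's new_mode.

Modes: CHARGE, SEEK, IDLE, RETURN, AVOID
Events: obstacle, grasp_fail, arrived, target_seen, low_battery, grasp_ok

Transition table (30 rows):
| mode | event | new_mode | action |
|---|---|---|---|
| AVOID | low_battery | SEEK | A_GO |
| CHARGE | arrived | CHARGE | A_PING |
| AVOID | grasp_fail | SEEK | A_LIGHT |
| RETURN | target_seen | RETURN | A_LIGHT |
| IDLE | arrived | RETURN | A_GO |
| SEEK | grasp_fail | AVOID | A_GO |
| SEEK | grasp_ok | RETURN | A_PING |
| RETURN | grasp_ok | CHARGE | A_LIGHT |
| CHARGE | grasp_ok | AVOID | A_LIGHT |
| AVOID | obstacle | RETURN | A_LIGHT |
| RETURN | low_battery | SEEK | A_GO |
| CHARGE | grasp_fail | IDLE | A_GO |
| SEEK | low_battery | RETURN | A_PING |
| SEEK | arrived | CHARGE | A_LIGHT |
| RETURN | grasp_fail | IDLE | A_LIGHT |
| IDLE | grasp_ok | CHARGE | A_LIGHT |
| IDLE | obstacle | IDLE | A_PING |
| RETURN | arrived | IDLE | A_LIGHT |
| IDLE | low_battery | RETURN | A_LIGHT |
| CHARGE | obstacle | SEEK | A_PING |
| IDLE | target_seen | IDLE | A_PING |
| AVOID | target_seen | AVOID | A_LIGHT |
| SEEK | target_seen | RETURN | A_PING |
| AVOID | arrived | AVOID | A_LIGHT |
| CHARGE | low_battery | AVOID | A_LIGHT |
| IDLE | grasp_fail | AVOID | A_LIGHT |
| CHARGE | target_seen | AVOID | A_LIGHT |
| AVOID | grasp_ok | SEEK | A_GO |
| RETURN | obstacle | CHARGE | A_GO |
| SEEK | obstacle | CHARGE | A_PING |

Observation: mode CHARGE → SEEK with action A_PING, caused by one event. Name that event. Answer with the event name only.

try obstacle: (CHARGE, obstacle) → (SEEK, A_PING)  ← matches
try grasp_fail: (CHARGE, grasp_fail) → (IDLE, A_GO)
try arrived: (CHARGE, arrived) → (CHARGE, A_PING)
try target_seen: (CHARGE, target_seen) → (AVOID, A_LIGHT)
try low_battery: (CHARGE, low_battery) → (AVOID, A_LIGHT)
try grasp_ok: (CHARGE, grasp_ok) → (AVOID, A_LIGHT)

obstacle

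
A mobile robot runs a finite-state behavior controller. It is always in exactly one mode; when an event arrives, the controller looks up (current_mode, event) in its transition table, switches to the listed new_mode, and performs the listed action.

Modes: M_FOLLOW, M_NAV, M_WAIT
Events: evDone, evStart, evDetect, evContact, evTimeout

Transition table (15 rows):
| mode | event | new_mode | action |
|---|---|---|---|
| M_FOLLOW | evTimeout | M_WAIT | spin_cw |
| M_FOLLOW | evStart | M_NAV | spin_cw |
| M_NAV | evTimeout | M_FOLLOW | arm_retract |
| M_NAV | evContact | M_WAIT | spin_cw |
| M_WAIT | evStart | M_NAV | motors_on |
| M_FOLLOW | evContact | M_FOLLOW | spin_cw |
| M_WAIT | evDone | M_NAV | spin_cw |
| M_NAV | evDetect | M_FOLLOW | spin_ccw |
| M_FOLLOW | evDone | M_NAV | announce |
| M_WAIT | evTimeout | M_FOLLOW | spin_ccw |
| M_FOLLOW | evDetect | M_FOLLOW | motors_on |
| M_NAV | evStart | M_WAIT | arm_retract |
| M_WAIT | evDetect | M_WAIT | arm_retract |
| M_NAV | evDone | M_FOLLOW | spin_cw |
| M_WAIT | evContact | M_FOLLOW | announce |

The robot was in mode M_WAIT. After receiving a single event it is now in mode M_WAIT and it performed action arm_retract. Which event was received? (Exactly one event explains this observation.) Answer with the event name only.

try evDone: (M_WAIT, evDone) → (M_NAV, spin_cw)
try evStart: (M_WAIT, evStart) → (M_NAV, motors_on)
try evDetect: (M_WAIT, evDetect) → (M_WAIT, arm_retract)  ← matches
try evContact: (M_WAIT, evContact) → (M_FOLLOW, announce)
try evTimeout: (M_WAIT, evTimeout) → (M_FOLLOW, spin_ccw)

evDetect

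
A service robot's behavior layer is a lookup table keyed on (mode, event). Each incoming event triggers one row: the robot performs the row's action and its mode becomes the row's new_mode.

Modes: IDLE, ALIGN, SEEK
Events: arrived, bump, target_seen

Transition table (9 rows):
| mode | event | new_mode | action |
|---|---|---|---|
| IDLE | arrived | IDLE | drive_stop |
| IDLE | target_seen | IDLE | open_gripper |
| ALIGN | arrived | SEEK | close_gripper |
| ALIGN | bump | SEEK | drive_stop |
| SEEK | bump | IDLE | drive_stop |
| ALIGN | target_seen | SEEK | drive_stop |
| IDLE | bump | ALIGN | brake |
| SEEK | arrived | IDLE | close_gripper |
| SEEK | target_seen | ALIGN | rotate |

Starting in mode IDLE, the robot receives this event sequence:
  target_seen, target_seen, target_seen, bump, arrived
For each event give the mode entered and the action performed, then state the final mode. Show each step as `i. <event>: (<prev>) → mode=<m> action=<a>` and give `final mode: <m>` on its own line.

final mode: SEEK

1. target_seen: (IDLE) → mode=IDLE action=open_gripper
2. target_seen: (IDLE) → mode=IDLE action=open_gripper
3. target_seen: (IDLE) → mode=IDLE action=open_gripper
4. bump: (IDLE) → mode=ALIGN action=brake
5. arrived: (ALIGN) → mode=SEEK action=close_gripper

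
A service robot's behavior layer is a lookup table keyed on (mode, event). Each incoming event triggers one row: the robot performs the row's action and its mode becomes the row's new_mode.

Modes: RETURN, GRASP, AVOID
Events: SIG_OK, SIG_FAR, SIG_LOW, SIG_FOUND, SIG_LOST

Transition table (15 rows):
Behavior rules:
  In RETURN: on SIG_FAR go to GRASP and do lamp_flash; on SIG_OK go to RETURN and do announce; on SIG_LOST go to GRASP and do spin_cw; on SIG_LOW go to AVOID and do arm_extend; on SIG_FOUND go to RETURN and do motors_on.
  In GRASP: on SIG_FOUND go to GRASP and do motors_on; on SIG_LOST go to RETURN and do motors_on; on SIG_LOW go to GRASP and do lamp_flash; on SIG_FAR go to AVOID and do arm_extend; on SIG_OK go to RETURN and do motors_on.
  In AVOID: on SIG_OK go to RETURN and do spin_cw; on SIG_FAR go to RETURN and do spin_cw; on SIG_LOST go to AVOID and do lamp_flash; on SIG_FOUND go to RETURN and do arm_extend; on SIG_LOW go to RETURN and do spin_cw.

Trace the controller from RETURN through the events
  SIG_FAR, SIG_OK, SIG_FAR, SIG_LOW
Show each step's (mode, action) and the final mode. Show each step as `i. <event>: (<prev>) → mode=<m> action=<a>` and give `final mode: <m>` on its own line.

final mode: GRASP

1. SIG_FAR: (RETURN) → mode=GRASP action=lamp_flash
2. SIG_OK: (GRASP) → mode=RETURN action=motors_on
3. SIG_FAR: (RETURN) → mode=GRASP action=lamp_flash
4. SIG_LOW: (GRASP) → mode=GRASP action=lamp_flash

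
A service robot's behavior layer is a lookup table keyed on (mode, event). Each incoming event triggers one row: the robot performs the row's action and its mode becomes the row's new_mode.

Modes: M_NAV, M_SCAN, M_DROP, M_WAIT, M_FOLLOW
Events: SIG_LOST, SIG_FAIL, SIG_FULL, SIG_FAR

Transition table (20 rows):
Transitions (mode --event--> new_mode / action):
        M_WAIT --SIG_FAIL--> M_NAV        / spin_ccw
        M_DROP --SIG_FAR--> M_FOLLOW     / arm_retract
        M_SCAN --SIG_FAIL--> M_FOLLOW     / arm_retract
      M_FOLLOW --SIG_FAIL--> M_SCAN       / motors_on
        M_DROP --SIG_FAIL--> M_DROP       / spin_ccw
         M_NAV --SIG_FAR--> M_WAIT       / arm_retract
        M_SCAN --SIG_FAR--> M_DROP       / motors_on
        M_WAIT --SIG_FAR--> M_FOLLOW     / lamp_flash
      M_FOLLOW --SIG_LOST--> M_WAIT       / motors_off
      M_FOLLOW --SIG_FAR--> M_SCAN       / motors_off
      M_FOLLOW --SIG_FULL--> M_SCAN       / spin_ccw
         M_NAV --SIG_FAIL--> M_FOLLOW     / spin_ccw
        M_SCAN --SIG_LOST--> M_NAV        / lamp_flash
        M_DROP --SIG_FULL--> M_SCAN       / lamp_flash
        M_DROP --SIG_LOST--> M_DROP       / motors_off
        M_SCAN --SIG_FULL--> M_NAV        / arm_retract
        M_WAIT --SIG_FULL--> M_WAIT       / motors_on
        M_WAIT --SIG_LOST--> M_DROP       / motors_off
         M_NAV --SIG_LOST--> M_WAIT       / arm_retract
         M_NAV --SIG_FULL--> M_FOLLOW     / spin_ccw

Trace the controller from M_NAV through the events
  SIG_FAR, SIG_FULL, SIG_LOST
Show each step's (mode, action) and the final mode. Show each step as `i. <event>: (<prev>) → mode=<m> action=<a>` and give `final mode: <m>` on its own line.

1. SIG_FAR: (M_NAV) → mode=M_WAIT action=arm_retract
2. SIG_FULL: (M_WAIT) → mode=M_WAIT action=motors_on
3. SIG_LOST: (M_WAIT) → mode=M_DROP action=motors_off

final mode: M_DROP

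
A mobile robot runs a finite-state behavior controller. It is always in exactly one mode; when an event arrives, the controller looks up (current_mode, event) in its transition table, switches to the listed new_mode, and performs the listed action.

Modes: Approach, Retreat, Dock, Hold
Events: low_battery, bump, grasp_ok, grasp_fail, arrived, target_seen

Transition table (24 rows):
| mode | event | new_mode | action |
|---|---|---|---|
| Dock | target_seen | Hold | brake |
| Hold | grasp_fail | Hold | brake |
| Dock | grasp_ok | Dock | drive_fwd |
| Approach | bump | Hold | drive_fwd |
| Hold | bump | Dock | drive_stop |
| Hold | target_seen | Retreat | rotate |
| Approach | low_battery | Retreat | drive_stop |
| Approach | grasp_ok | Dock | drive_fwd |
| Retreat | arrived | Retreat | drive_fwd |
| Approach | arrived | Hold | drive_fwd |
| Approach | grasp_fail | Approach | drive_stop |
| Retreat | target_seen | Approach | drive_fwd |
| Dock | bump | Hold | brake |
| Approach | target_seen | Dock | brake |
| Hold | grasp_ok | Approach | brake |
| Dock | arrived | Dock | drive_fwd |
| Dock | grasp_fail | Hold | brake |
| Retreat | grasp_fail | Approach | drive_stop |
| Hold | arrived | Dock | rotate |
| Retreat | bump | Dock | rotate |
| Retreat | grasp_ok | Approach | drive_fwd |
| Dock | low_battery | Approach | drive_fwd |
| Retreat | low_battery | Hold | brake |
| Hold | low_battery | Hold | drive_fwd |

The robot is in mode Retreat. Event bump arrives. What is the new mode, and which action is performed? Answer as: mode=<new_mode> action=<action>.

mode=Dock action=rotate

current mode = Retreat; filter table to that mode:
  (Retreat, arrived) → (Retreat, drive_fwd)
  (Retreat, target_seen) → (Approach, drive_fwd)
  (Retreat, grasp_fail) → (Approach, drive_stop)
  (Retreat, bump) → (Dock, rotate)  ← event matches
  (Retreat, grasp_ok) → (Approach, drive_fwd)
  (Retreat, low_battery) → (Hold, brake)
event = bump selects (Dock, rotate)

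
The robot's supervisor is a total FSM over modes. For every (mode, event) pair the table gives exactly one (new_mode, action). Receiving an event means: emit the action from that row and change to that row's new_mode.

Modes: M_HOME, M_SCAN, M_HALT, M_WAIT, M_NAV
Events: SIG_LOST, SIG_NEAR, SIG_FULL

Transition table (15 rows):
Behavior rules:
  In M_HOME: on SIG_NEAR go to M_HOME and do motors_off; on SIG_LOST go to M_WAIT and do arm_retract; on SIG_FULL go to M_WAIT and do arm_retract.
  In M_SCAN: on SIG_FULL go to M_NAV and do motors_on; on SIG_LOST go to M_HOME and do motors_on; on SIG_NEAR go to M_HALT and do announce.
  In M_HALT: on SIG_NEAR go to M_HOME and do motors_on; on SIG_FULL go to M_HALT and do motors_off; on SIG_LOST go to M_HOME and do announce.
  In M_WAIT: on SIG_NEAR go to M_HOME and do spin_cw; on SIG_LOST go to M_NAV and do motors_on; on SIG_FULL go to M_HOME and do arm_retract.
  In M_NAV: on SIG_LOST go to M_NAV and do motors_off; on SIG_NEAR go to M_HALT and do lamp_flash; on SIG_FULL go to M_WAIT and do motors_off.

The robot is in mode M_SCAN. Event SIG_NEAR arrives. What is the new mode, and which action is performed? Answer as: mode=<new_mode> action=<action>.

current mode = M_SCAN; filter table to that mode:
  (M_SCAN, SIG_FULL) → (M_NAV, motors_on)
  (M_SCAN, SIG_LOST) → (M_HOME, motors_on)
  (M_SCAN, SIG_NEAR) → (M_HALT, announce)  ← event matches
event = SIG_NEAR selects (M_HALT, announce)

mode=M_HALT action=announce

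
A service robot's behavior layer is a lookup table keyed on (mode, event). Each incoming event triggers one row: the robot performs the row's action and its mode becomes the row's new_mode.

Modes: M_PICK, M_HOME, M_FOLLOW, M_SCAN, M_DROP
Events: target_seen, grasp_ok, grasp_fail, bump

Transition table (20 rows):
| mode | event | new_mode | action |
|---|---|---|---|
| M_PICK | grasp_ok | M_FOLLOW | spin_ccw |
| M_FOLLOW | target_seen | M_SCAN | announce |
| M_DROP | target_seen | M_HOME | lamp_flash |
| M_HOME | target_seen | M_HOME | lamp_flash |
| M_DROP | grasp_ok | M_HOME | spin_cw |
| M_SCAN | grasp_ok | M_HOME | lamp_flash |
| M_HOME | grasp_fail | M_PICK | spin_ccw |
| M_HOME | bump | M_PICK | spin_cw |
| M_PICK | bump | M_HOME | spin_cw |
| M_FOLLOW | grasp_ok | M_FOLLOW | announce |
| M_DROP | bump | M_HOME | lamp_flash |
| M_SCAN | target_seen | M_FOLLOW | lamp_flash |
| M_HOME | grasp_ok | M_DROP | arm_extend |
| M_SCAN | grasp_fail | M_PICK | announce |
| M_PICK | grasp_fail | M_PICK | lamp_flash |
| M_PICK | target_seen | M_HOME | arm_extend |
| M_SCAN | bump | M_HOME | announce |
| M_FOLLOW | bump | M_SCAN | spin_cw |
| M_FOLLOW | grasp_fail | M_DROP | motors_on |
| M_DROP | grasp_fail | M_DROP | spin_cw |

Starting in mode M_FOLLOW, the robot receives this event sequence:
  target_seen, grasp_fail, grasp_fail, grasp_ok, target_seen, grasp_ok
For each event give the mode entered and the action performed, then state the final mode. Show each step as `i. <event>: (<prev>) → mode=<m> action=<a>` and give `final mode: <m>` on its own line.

final mode: M_HOME

1. target_seen: (M_FOLLOW) → mode=M_SCAN action=announce
2. grasp_fail: (M_SCAN) → mode=M_PICK action=announce
3. grasp_fail: (M_PICK) → mode=M_PICK action=lamp_flash
4. grasp_ok: (M_PICK) → mode=M_FOLLOW action=spin_ccw
5. target_seen: (M_FOLLOW) → mode=M_SCAN action=announce
6. grasp_ok: (M_SCAN) → mode=M_HOME action=lamp_flash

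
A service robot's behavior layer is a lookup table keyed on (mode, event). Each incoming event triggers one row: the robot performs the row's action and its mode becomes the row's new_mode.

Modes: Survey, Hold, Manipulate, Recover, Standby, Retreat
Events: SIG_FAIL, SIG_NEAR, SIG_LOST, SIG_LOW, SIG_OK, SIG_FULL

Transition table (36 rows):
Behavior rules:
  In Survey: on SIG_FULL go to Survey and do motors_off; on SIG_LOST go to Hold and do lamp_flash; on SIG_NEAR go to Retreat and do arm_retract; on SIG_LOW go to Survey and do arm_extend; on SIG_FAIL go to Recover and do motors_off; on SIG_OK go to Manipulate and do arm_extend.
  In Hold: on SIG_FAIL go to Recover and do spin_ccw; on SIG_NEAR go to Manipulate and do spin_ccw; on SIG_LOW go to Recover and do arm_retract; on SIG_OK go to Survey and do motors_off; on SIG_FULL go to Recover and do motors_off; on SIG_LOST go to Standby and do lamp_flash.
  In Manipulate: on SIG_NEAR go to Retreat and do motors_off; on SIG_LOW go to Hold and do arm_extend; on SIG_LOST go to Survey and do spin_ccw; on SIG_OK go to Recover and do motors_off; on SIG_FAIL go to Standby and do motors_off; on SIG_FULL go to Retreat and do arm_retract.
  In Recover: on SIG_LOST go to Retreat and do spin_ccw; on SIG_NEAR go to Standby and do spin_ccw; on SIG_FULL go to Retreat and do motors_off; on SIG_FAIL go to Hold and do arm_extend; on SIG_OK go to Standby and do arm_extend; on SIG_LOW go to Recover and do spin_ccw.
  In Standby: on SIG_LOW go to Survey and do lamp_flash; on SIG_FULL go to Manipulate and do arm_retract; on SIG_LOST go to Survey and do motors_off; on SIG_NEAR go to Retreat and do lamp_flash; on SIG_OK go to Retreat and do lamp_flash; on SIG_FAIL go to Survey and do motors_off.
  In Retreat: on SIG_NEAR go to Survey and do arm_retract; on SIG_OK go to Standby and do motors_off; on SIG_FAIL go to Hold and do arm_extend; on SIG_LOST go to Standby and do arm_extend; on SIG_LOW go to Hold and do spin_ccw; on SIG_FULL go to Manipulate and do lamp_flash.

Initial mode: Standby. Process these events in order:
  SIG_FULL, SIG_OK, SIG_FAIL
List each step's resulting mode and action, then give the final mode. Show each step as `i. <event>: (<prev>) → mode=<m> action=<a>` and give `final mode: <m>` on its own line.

1. SIG_FULL: (Standby) → mode=Manipulate action=arm_retract
2. SIG_OK: (Manipulate) → mode=Recover action=motors_off
3. SIG_FAIL: (Recover) → mode=Hold action=arm_extend

final mode: Hold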